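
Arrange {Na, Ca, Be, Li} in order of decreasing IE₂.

IE_2 is the cost of taking one more electron from the +1 cation: Na⁺ is the bare [Ne] core; Ca⁺ still has 1 valence electron; Be⁺ still has 1 valence electron; Li⁺ is the bare [He] core.
Pulling an electron out of a noble-gas core costs far more than removing a remaining valence electron, so Na and Li sit at the high end of IE_2.
Valence configurations: Ca⁺ [Ar]4s¹, Be⁺ [He]2s¹.
The numbers (kJ/mol): Na 4562, Ca 1145, Be 1757, Li 7298.
Putting it together, IE_2: Ca < Be < Na < Li.

Li, Na, Be, Ca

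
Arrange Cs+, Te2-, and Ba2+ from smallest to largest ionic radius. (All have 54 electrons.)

All of these have 54 electrons, so size is governed by nuclear charge alone: the more protons, the stronger the pull on the same electron cloud, and the smaller the ion.
Nuclear charges: Ba2+ (Z=56), Cs+ (Z=55), Te2- (Z=52).
Smallest to largest: Ba2+ < Cs+ < Te2-.

Ba2+ < Cs+ < Te2-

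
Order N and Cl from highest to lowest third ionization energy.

N, Cl

The third ionization energy removes an electron from the +2 ion. For each element: N²⁺ still has 3 valence electrons; Cl²⁺ still has 5 valence electrons.
All are still removing valence electrons, so compare the +2 ions as you would atoms: IE_3 generally rises across a period (higher Z_eff) and falls down a group (larger shell), subject to the usual subshell exceptions.
Valence configurations: N²⁺ [He]2s²2p¹, Cl²⁺ [Ne]3s²3p³.
The numbers (kJ/mol): N 4578, Cl 3822.
Hence IE_3: Cl < N.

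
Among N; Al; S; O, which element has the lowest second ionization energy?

Al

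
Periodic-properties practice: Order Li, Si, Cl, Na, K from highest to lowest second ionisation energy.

The second ionization energy removes an electron from the +1 ion. For each element: Li⁺ is the bare [He] core; Si⁺ still has 3 valence electrons; Cl⁺ still has 6 valence electrons; Na⁺ is the bare [Ne] core; K⁺ is the bare [Ar] core.
Core electrons are held far more tightly than valence electrons, so K, Na and Li top the IE_2 order.
Valence configurations: Si⁺ [Ne]3s²3p¹, Cl⁺ [Ne]3s²3p⁴.
Tabulated IE_2 (kJ/mol): Li 7298, Si 1577, Cl 2298, Na 4562, K 3052.
Overall IE_2 order: Si < Cl < K < Na < Li.

Li > Na > K > Cl > Si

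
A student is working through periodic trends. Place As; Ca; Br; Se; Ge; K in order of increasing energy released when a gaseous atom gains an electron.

Ca < K < As < Ge < Se < Br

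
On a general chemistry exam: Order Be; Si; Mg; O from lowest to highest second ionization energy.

The second ionization energy removes an electron from the +1 ion. For each element: Be⁺ still has 1 valence electron; Si⁺ still has 3 valence electrons; Mg⁺ still has 1 valence electron; O⁺ still has 5 valence electrons.
All are still removing valence electrons, so compare the +1 ions as you would atoms: IE_2 generally rises across a period (higher Z_eff) and falls down a group (larger shell), subject to the usual subshell exceptions.
Valence configurations: Be⁺ [He]2s¹, Si⁺ [Ne]3s²3p¹, Mg⁺ [Ne]3s¹, O⁺ [He]2s²2p³.
Tabulated IE_2 (kJ/mol): Be 1757, Si 1577, Mg 1451, O 3388.
Overall IE_2 order: Mg < Si < Be < O.

Mg < Si < Be < O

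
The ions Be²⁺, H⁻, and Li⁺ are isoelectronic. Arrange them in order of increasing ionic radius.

Be²⁺, Li⁺, H⁻

All of these have 2 electrons, so size is governed by nuclear charge alone: the more protons, the stronger the pull on the same electron cloud, and the smaller the ion.
Nuclear charges: Be²⁺ (Z=4), Li⁺ (Z=3), H⁻ (Z=1).
Smallest to largest: Be²⁺ < Li⁺ < H⁻.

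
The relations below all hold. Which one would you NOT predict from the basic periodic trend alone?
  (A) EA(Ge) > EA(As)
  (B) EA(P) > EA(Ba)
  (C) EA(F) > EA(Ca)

(A)

The general trend: electron affinity increases across a period and decreases down a group.
(A) Ge (period 4, group 14) vs As (period 4, group 15): the stated order contradicts the simple trend.
(B) P (period 3, group 15) vs Ba (period 6, group 2): the stated order agrees with the simple trend.
(C) F (period 2, group 17) vs Ca (period 4, group 2): the stated order agrees with the simple trend.
The exception is (A): adding an electron to As's half-filled 4p³ is unfavourable, so Ge (4p²) has the more exothermic EA.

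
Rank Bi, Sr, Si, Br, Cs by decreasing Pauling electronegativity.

Si is in period 3, group 14; Br is in period 4, group 17; Sr is in period 5, group 2; Cs is in period 6, group 1; Bi is in period 6, group 15.
Atoms toward the upper right of the periodic table pull bonding electrons most strongly.
Neither a single period nor a single group — weigh both effects.
Sr > Cs: relative to Cs, both the across-period and down-group shifts push Sr's electronegativity up.
Si > Sr: both effects reinforce here, so Si is clearly the higher of the two.
Bi > Si: the two effects oppose for this pair; the across-period effect wins (2.02 vs 1.90).
Br > Bi: both effects reinforce here, so Br is clearly the higher of the two.
Approximate values (Pauling): Si 1.90, Br 2.96, Sr 0.95, Cs 0.79, Bi 2.02.
So from highest to lowest: Br > Bi > Si > Sr > Cs.

Br > Bi > Si > Sr > Cs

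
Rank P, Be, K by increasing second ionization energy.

Be, P, K

The second ionization energy removes an electron from the +1 ion. For each element: P⁺ still has 4 valence electrons; Be⁺ still has 1 valence electron; K⁺ is the bare [Ar] core.
Core electrons are held far more tightly than valence electrons, so K tops the IE_2 order.
Valence configurations: P⁺ [Ne]3s²3p², Be⁺ [He]2s¹.
Tabulated IE_2 (kJ/mol): P 1907, Be 1757, K 3052.
So the second ionization energies run Be < P < K.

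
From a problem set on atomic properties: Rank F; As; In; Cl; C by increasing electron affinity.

C is in period 2, group 14; F is in period 2, group 17; Cl is in period 3, group 17; As is in period 4, group 15; In is in period 5, group 13.
Atoms with high Z_eff and room in the valence shell (especially the halogens) have the most exothermic electron affinities.
These span different periods and groups, so the two trends combine.
As > In: both effects reinforce here, so As is clearly the higher of the two.
C > As: period and group pull opposite ways; the down-group shift dominates (122 vs 78 kJ/mol).
F > C: both are in period 2; the period trend gives F the larger value.
Cl > F: this pair runs against the simple trend — see the exception note.
Note the exception: Cl has a higher electron affinity than F, contrary to the simple trend — F's small 2p subshell makes the incoming electron feel strong e⁻–e⁻ repulsion, so Cl actually releases more energy on gaining an electron.
Approximate values (kJ/mol): C 122, F 328, Cl 349, As 78, In 29.
So from lowest to highest: In < As < C < F < Cl.

In, As, C, F, Cl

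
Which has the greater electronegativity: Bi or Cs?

Atoms toward the upper right of the periodic table pull bonding electrons most strongly.
All lie in period 6, so electronegativity increases left to right.
So Bi has the greater electronegativity (Bi > Cs).

Bi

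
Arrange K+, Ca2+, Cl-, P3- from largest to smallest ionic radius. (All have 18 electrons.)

All of these have 18 electrons, so size is governed by nuclear charge alone: the more protons, the stronger the pull on the same electron cloud, and the smaller the ion.
Nuclear charges: Ca2+ (Z=20), K+ (Z=19), Cl- (Z=17), P3- (Z=15).
Largest to smallest: P3- > Cl- > K+ > Ca2+.

P3- > Cl- > K+ > Ca2+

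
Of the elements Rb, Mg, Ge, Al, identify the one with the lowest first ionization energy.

Rb

Mg is in period 3, group 2; Al is in period 3, group 13; Ge is in period 4, group 14; Rb is in period 5, group 1.
Removing the outermost electron gets harder across a period and easier down a group.
These span different periods and groups, so the two trends combine.
Al > Rb: both effects reinforce here, so Al is clearly the higher of the two.
Mg > Al: this pair runs against the simple trend — see the exception note.
Ge > Mg: period and group pull opposite ways; the across-period shift dominates (762 vs 738 kJ/mol).
Note the exception: Mg has a higher first ionization energy than Al, contrary to the simple trend — Al's single 3p electron is easier to remove than one from Mg's filled 3s².
Tabulated first ionization energy (kJ/mol): Mg 738, Al 578, Ge 762, Rb 403.
The lowest first ionization energy among these belongs to Rb.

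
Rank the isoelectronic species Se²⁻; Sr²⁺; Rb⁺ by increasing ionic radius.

Sr²⁺ < Rb⁺ < Se²⁻

All of these have 36 electrons, so size is governed by nuclear charge alone: the more protons, the stronger the pull on the same electron cloud, and the smaller the ion.
Nuclear charges: Sr²⁺ (Z=38), Rb⁺ (Z=37), Se²⁻ (Z=34).
Smallest to largest: Sr²⁺ < Rb⁺ < Se²⁻.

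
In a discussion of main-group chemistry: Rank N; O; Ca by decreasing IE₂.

Consider each +1 ion: N⁺ still has 4 valence electrons; O⁺ still has 5 valence electrons; Ca⁺ still has 1 valence electron.
All are still removing valence electrons, so compare the +1 ions as you would atoms: IE_2 generally rises across a period (higher Z_eff) and falls down a group (larger shell), subject to the usual subshell exceptions.
Valence configurations: N⁺ [He]2s²2p², O⁺ [He]2s²2p³, Ca⁺ [Ar]4s¹.
Tabulated IE_2 (kJ/mol): N 2856, O 3388, Ca 1145.
Hence IE_2: Ca < N < O.

O > N > Ca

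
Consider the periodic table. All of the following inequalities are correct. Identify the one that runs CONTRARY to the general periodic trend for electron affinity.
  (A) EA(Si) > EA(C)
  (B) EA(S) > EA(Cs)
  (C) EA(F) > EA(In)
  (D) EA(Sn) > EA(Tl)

The general trend: electron affinity increases across a period and decreases down a group.
(A) Si (period 3, group 14) vs C (period 2, group 14): the stated order contradicts the simple trend.
(B) S (period 3, group 16) vs Cs (period 6, group 1): the stated order agrees with the simple trend.
(C) F (period 2, group 17) vs In (period 5, group 13): the stated order agrees with the simple trend.
(D) Sn (period 5, group 14) vs Tl (period 6, group 13): the stated order agrees with the simple trend.
The exception is (A): Si's larger, more diffuse 3p orbitals accept an added electron slightly more readily than C's compact 2p.

(A)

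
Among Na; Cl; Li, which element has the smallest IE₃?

The third ionization energy removes an electron from the +2 ion. For each element: Na²⁺ is already 1 electron into the core; Cl²⁺ still has 5 valence electrons; Li²⁺ is already 1 electron into the core.
Breaking into a closed-shell core is much more expensive than removing a leftover valence electron — Na and Li have the largest IE_3 here.
Tabulated IE_3 (kJ/mol): Na 6910, Cl 3822, Li 11815.
Hence IE_3: Cl < Na < Li.

Cl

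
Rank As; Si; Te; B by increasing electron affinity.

Adding an electron releases more energy for atoms nearer the top right (short of the noble gases).
These sit on a diagonal, where the across-period and down-group effects partly cancel.
As > B: the two effects oppose for this pair; the across-period effect wins (78 vs 27 kJ/mol).
Si > As: period and group pull opposite ways; the down-group shift dominates (134 vs 78 kJ/mol).
Te > Si: the two effects oppose for this pair; the across-period effect wins (190 vs 134 kJ/mol).
Approximate values (kJ/mol): B 27, Si 134, As 78, Te 190.
So from lowest to highest: B < As < Si < Te.

B, As, Si, Te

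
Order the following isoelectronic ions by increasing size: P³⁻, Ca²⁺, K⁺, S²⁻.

All of these have 18 electrons, so size is governed by nuclear charge alone: the more protons, the stronger the pull on the same electron cloud, and the smaller the ion.
Nuclear charges: Ca²⁺ (Z=20), K⁺ (Z=19), S²⁻ (Z=16), P³⁻ (Z=15).
Smallest to largest: Ca²⁺ < K⁺ < S²⁻ < P³⁻.

Ca²⁺ < K⁺ < S²⁻ < P³⁻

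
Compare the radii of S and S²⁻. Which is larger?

S²⁻

Forming S²⁻ adds 2 electrons to S. More electron–electron repulsion in the same shell, with unchanged nuclear charge, lets the cloud expand.
An anion is larger than its parent atom: S²⁻ > S.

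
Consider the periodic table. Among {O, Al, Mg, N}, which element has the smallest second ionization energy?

Mg

Consider each +1 ion: O⁺ still has 5 valence electrons; Al⁺ still has 2 valence electrons; Mg⁺ still has 1 valence electron; N⁺ still has 4 valence electrons.
All are still removing valence electrons, so compare the +1 ions as you would atoms: IE_2 generally rises across a period (higher Z_eff) and falls down a group (larger shell), subject to the usual subshell exceptions.
Valence configurations: O⁺ [He]2s²2p³, Al⁺ [Ne]3s², Mg⁺ [Ne]3s¹, N⁺ [He]2s²2p².
Approximate IE_2 values (kJ/mol): O 3388, Al 1817, Mg 1451, N 2856.
Overall IE_2 order: Mg < Al < N < O.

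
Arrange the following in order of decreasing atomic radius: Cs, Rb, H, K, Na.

H is in period 1, group 1; Na is in period 3, group 1; K is in period 4, group 1; Rb is in period 5, group 1; Cs is in period 6, group 1.
Moving right in a period, electrons are added to the same shell under a stronger nuclear pull, so atoms get smaller; moving down, a new shell is opened and atoms get larger.
All are in group 1, so atomic radius increases down the group.
So from largest to smallest: Cs > Rb > K > Na > H.

Cs > Rb > K > Na > H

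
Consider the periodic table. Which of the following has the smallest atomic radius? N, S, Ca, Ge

N

N is in period 2, group 15; S is in period 3, group 16; Ca is in period 4, group 2; Ge is in period 4, group 14.
Moving right in a period, electrons are added to the same shell under a stronger nuclear pull, so atoms get smaller; moving down, a new shell is opened and atoms get larger.
Here both period and group differ, so the two effects have to be weighed against each other.
S > N: the two effects oppose for this pair; the down-group effect wins (103 vs 71 pm).
Ge > S: both effects reinforce here, so Ge is clearly the larger of the two.
Ca > Ge: Ca lies to the left of Ge in period 4, so the across-period effect alone puts Ca larger.
Approximate values (pm): N 71, S 103, Ca 171, Ge 121.
The smallest atomic radius among these belongs to N.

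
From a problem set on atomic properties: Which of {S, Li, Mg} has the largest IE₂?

Li

After 1 electron has been removed, what remains? S⁺ still has 5 valence electrons; Li⁺ is the bare [He] core; Mg⁺ still has 1 valence electron.
Breaking into a closed-shell core is much more expensive than removing a leftover valence electron — Li has the largest IE_2 here.
Valence configurations: S⁺ [Ne]3s²3p³, Mg⁺ [Ne]3s¹.
Approximate IE_2 values (kJ/mol): S 2252, Li 7298, Mg 1451.
So the second ionization energies run Mg < S < Li.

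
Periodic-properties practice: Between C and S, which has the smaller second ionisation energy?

The second ionization energy removes an electron from the +1 ion. For each element: C⁺ still has 3 valence electrons; S⁺ still has 5 valence electrons.
All are still removing valence electrons, so compare the +1 ions as you would atoms: IE_2 generally rises across a period (higher Z_eff) and falls down a group (larger shell), subject to the usual subshell exceptions.
Valence configurations: C⁺ [He]2s²2p¹, S⁺ [Ne]3s²3p³.
Approximate IE_2 values (kJ/mol): C 2353, S 2252.
Putting it together, IE_2: S < C.

S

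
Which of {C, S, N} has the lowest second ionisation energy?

S

IE_2 is the cost of taking one more electron from the +1 cation: C⁺ still has 3 valence electrons; S⁺ still has 5 valence electrons; N⁺ still has 4 valence electrons.
All are still removing valence electrons, so compare the +1 ions as you would atoms: IE_2 generally rises across a period (higher Z_eff) and falls down a group (larger shell), subject to the usual subshell exceptions.
Valence configurations: C⁺ [He]2s²2p¹, S⁺ [Ne]3s²3p³, N⁺ [He]2s²2p².
Approximate IE_2 values (kJ/mol): C 2353, S 2252, N 2856.
Hence IE_2: S < C < N.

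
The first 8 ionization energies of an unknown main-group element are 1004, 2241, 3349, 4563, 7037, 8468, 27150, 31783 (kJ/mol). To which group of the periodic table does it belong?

Look for the largest jump between consecutive ionization energies: IE7/IE6 ≈ 3.2, far larger than any earlier ratio.
That jump marks the point where a core electron is being removed. So the atom has 6 valence electrons.
A main-group element with 6 valence electrons is in group 16.

Group 16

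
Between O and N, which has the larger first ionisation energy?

N is in period 2, group 15; O is in period 2, group 16.
IE₁ increases left→right with effective nuclear charge and decreases top→bottom as the valence shell moves farther out.
All lie in period 2; the across-period trend (first ionization energy increases left to right) applies, with the exception below.
Note the exception: N has a higher first ionization energy than O, contrary to the simple trend — pairing an electron in O's 2p⁴ costs repulsion energy, so O ionizes more easily than half-filled N (2p³).
Approximate values (kJ/mol): N 1402, O 1314.
So N has the larger first ionisation energy (N > O).

N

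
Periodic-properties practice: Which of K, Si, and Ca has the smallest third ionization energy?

Si

IE_3 is the cost of taking one more electron from the +2 cation: K²⁺ is already 1 electron into the core; Si²⁺ still has 2 valence electrons; Ca²⁺ is the bare [Ar] core.
Pulling an electron out of a noble-gas core costs far more than removing a remaining valence electron, so K and Ca sit at the high end of IE_3.
The numbers (kJ/mol): K 4420, Si 3232, Ca 4912.
So the third ionization energies run Si < K < Ca.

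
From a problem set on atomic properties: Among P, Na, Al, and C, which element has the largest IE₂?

Na

IE_2 is the cost of taking one more electron from the +1 cation: P⁺ still has 4 valence electrons; Na⁺ is the bare [Ne] core; Al⁺ still has 2 valence electrons; C⁺ still has 3 valence electrons.
Pulling an electron out of a noble-gas core costs far more than removing a remaining valence electron, so Na sits at the high end of IE_2.
Valence configurations: P⁺ [Ne]3s²3p², Al⁺ [Ne]3s², C⁺ [He]2s²2p¹.
Approximate IE_2 values (kJ/mol): P 1907, Na 4562, Al 1817, C 2353.
So the second ionization energies run Al < P < C < Na.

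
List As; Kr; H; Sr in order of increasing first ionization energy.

Sr < As < H < Kr

H is in period 1, group 1; As is in period 4, group 15; Kr is in period 4, group 18; Sr is in period 5, group 2.
IE₁ increases left→right with effective nuclear charge and decreases top→bottom as the valence shell moves farther out.
Neither a single period nor a single group — weigh both effects.
As > Sr: relative to Sr, both the across-period and down-group shifts push As's first ionization energy up.
H > As: period and group pull opposite ways; the down-group shift dominates (1312 vs 947 kJ/mol).
Kr > H: the two effects oppose for this pair; the across-period effect wins (1351 vs 1312 kJ/mol).
For reference (kJ/mol): H 1312, As 947, Kr 1351, Sr 550.
So from lowest to highest: Sr < As < H < Kr.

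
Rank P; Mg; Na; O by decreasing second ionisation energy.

Na > O > P > Mg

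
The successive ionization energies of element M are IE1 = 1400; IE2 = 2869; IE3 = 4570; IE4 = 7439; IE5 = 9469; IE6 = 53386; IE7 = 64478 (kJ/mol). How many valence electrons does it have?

5

Look for the largest jump between consecutive ionization energies: IE6/IE5 ≈ 5.6, far larger than any earlier ratio.
That jump marks the point where a core electron is being removed. So the atom has 5 valence electrons.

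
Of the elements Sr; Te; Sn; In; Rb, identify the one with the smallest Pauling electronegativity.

Rb

Rb is in period 5, group 1; Sr is in period 5, group 2; In is in period 5, group 13; Sn is in period 5, group 14; Te is in period 5, group 16.
Smaller atoms with higher effective nuclear charge are more electronegative.
All lie in period 5, so electronegativity increases left to right.
The smallest Pauling electronegativity among these belongs to Rb.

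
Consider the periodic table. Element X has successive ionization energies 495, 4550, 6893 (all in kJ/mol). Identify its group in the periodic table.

Group 1

Look for the largest jump between consecutive ionization energies: IE2/IE1 ≈ 9.2, far larger than any earlier ratio.
That jump marks the point where a core electron is being removed. So the atom has 1 valence electron.
A main-group element with 1 valence electron is in group 1.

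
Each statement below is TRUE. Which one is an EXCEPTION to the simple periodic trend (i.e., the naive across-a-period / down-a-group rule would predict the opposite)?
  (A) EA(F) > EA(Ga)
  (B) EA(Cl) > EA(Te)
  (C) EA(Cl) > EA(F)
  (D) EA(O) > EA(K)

(C)

The general trend: electron affinity increases across a period and decreases down a group.
(A) F (period 2, group 17) vs Ga (period 4, group 13): the stated order agrees with the simple trend.
(B) Cl (period 3, group 17) vs Te (period 5, group 16): the stated order agrees with the simple trend.
(C) Cl (period 3, group 17) vs F (period 2, group 17): the stated order contradicts the simple trend.
(D) O (period 2, group 16) vs K (period 4, group 1): the stated order agrees with the simple trend.
The exception is (C): F's small 2p subshell makes the incoming electron feel strong e⁻–e⁻ repulsion, so Cl actually releases more energy on gaining an electron.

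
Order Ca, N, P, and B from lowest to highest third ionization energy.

After 2 electrons have been removed, what remains? Ca²⁺ is the bare [Ar] core; N²⁺ still has 3 valence electrons; P²⁺ still has 3 valence electrons; B²⁺ still has 1 valence electron.
Core electrons are held far more tightly than valence electrons, so Ca tops the IE_3 order.
Valence configurations: N²⁺ [He]2s²2p¹, P²⁺ [Ne]3s²3p¹, B²⁺ [He]2s¹.
Approximate IE_3 values (kJ/mol): Ca 4912, N 4578, P 2914, B 3660.
So the third ionization energies run P < B < N < Ca.

P < B < N < Ca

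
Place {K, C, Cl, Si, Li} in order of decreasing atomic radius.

K > Li > Si > Cl > C

Radius decreases left→right (rising Z_eff, same n) and increases top→bottom (higher n).
These span different periods and groups, so the two trends combine.
Cl > C: the two effects oppose for this pair; the down-group effect wins (99 vs 75 pm).
Si > Cl: Si lies to the left of Cl in period 3, so the across-period effect alone puts Si larger.
Li > Si: period and group pull opposite ways; the across-period shift dominates (133 vs 116 pm).
K > Li: K sits below Li in group 1, so the down-group effect alone puts K larger.
Tabulated atomic radius (pm): Li 133, C 75, Si 116, Cl 99, K 196.
So from largest to smallest: K > Li > Si > Cl > C.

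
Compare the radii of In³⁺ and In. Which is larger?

Forming In³⁺ removes 3 electrons from In. Fewer electrons for the same nuclear charge means less shielding and a higher Z_eff on the remaining electrons, and for main-group metals the entire outer shell is lost.
A cation is smaller than its parent atom: In³⁺ < In.

In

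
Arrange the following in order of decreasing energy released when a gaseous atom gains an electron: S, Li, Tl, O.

S > O > Li > Tl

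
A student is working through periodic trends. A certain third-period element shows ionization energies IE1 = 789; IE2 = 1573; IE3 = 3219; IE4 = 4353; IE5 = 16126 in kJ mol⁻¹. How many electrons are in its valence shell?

4

Look for the largest jump between consecutive ionization energies: IE5/IE4 ≈ 3.7, far larger than any earlier ratio.
That jump marks the point where a core electron is being removed. So the atom has 4 valence electrons.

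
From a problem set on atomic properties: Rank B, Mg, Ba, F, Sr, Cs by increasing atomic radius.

F < B < Mg < Sr < Ba < Cs

B is in period 2, group 13; F is in period 2, group 17; Mg is in period 3, group 2; Sr is in period 5, group 2; Cs is in period 6, group 1; Ba is in period 6, group 2.
Radius decreases left→right (rising Z_eff, same n) and increases top→bottom (higher n).
Neither a single period nor a single group — weigh both effects.
B > F: B lies to the left of F in period 2, so the across-period effect alone puts B larger.
Mg > B: both effects reinforce here, so Mg is clearly the larger of the two.
Sr > Mg: they share group 2; the group trend gives Sr the larger value.
Ba > Sr: Ba sits below Sr in group 2, so the down-group effect alone puts Ba larger.
Cs > Ba: Cs lies to the left of Ba in period 6, so the across-period effect alone puts Cs larger.
Approximate values (pm): B 85, F 64, Mg 139, Sr 185, Cs 232, Ba 196.
So from smallest to largest: F < B < Mg < Sr < Ba < Cs.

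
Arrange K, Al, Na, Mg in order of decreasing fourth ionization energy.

Al, Mg, Na, K

Consider each +3 ion: K³⁺ is already 2 electrons into the core; Al³⁺ is the bare [Ne] core; Na³⁺ is already 2 electrons into the core; Mg³⁺ is already 1 electron into the core.
All of these are removing an electron from a noble-gas core or deeper; the smaller core (lower principal quantum number) is held far more tightly, and within a period the higher nuclear charge binds the same core more tightly.
Approximate IE_4 values (kJ/mol): K 5877, Al 11577, Na 9543, Mg 10543.
Hence IE_4: K < Na < Mg < Al.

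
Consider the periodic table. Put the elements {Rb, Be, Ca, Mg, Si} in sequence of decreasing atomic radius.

Rb, Ca, Mg, Si, Be

Be is in period 2, group 2; Mg is in period 3, group 2; Si is in period 3, group 14; Ca is in period 4, group 2; Rb is in period 5, group 1.
Atomic radius shrinks across a period as nuclear charge pulls the same shell inward, and grows down a group as new shells are added.
Here both period and group differ, so the two effects have to be weighed against each other.
Si > Be: period and group pull opposite ways; the down-group shift dominates (116 vs 102 pm).
Mg > Si: both are in period 3; the period trend gives Mg the larger value.
Ca > Mg: Ca sits below Mg in group 2, so the down-group effect alone puts Ca larger.
Rb > Ca: relative to Ca, both the across-period and down-group shifts push Rb's atomic radius up.
For reference (pm): Be 102, Mg 139, Si 116, Ca 171, Rb 210.
So from largest to smallest: Rb > Ca > Mg > Si > Be.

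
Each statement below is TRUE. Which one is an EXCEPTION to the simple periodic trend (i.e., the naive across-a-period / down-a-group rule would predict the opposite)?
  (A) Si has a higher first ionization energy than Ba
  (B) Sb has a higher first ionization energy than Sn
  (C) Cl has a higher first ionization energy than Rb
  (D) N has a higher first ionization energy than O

(D)

The general trend: first ionization energy increases across a period and decreases down a group.
(A) Si (period 3, group 14) vs Ba (period 6, group 2): the stated order agrees with the simple trend.
(B) Sb (period 5, group 15) vs Sn (period 5, group 14): the stated order agrees with the simple trend.
(C) Cl (period 3, group 17) vs Rb (period 5, group 1): the stated order agrees with the simple trend.
(D) N (period 2, group 15) vs O (period 2, group 16): the stated order contradicts the simple trend.
The exception is (D): pairing an electron in O's 2p⁴ costs repulsion energy, so O ionizes more easily than half-filled N (2p³).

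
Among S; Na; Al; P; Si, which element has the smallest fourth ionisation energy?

After 3 electrons have been removed, what remains? S³⁺ still has 3 valence electrons; Na³⁺ is already 2 electrons into the core; Al³⁺ is the bare [Ne] core; P³⁺ still has 2 valence electrons; Si³⁺ still has 1 valence electron.
Core electrons are held far more tightly than valence electrons, so Na and Al top the IE_4 order.
Valence configurations: S³⁺ [Ne]3s²3p¹, P³⁺ [Ne]3s², Si³⁺ [Ne]3s¹.
S³⁺ loses a lone 3p electron whereas P³⁺ must break into a filled 3s² pair, so IE_4(P) > IE_4(S) even though S has the higher nuclear charge.
Tabulated IE_4 (kJ/mol): S 4556, Na 9543, Al 11577, P 4964, Si 4356.
Putting it together, IE_4: Si < S < P < Na < Al.

Si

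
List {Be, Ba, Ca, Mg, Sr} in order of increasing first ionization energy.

Ba, Sr, Ca, Mg, Be

Be is in period 2, group 2; Mg is in period 3, group 2; Ca is in period 4, group 2; Sr is in period 5, group 2; Ba is in period 6, group 2.
First ionization energy rises across a period (greater Z_eff holds electrons more tightly) and falls down a group (valence electrons are farther from the nucleus).
All are in group 2, so first ionization energy increases up the group.
So from lowest to highest: Ba < Sr < Ca < Mg < Be.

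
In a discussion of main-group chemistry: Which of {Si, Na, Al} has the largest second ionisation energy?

Na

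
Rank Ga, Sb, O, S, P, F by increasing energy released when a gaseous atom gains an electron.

Ga < P < Sb < O < S < F

O is in period 2, group 16; F is in period 2, group 17; P is in period 3, group 15; S is in period 3, group 16; Ga is in period 4, group 13; Sb is in period 5, group 15.
Electron affinity generally becomes more exothermic across a period toward the halogens and less exothermic down a group.
Neither a single period nor a single group — weigh both effects.
P > Ga: both effects reinforce here, so P is clearly the higher of the two.
Sb > P: this pair runs against the simple trend — see the exception note.
O > Sb: relative to Sb, both the across-period and down-group shifts push O's electron affinity up.
S > O: this pair runs against the simple trend — see the exception note.
F > S: relative to S, both the across-period and down-group shifts push F's electron affinity up.
Note the exception: Sb has a higher electron affinity than P, contrary to the simple trend — both are half-filled np³, but the pairing/repulsion penalty for the added electron shrinks as the p orbitals become larger and more diffuse down the group, and for Sb that outweighs the weaker nuclear attraction.
Note the exception: S has a higher electron affinity than O, contrary to the simple trend — the compact 2p subshell of O repels the added electron more than S's larger 3p does.
For reference (kJ/mol): O 141, F 328, P 72, S 200, Ga 29, Sb 103.
So from lowest to highest: Ga < P < Sb < O < S < F.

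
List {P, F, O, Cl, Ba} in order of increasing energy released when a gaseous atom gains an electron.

Ba < P < O < F < Cl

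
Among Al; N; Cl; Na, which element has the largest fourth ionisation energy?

After 3 electrons have been removed, what remains? Al³⁺ is the bare [Ne] core; N³⁺ still has 2 valence electrons; Cl³⁺ still has 4 valence electrons; Na³⁺ is already 2 electrons into the core.
Core electrons are held far more tightly than valence electrons, so Na and Al top the IE_4 order.
Valence configurations: N³⁺ [He]2s², Cl³⁺ [Ne]3s²3p².
Approximate IE_4 values (kJ/mol): Al 11577, N 7475, Cl 5159, Na 9543.
So the fourth ionization energies run Cl < N < Na < Al.

Al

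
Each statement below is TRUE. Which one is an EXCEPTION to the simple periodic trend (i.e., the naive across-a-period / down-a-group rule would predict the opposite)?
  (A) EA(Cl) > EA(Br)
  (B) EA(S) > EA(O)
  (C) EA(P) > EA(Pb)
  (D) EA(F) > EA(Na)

(B)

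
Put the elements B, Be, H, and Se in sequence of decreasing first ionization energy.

H, Se, Be, B

H is in period 1, group 1; Be is in period 2, group 2; B is in period 2, group 13; Se is in period 4, group 16.
First ionization energy rises across a period (greater Z_eff holds electrons more tightly) and falls down a group (valence electrons are farther from the nucleus).
Neither a single period nor a single group — weigh both effects.
Be > B: this pair runs against the simple trend — see the exception note.
Se > Be: the two effects oppose for this pair; the across-period effect wins (941 vs 900 kJ/mol).
H > Se: the two effects oppose for this pair; the down-group effect wins (1312 vs 941 kJ/mol).
Note the exception: Be has a higher first ionization energy than B, contrary to the simple trend — removing B's lone 2p electron is easier than breaking Be's filled 2s².
For reference (kJ/mol): H 1312, Be 900, B 801, Se 941.
So from highest to lowest: H > Se > Be > B.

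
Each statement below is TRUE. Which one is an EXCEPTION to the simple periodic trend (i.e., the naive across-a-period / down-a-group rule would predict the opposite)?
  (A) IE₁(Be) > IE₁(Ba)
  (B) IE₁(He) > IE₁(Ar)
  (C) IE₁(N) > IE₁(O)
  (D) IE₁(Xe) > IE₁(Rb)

The general trend: first ionisation energy increases across a period and decreases down a group.
(A) Be (period 2, group 2) vs Ba (period 6, group 2): the stated order agrees with the simple trend.
(B) He (period 1, group 18) vs Ar (period 3, group 18): the stated order agrees with the simple trend.
(C) N (period 2, group 15) vs O (period 2, group 16): the stated order contradicts the simple trend.
(D) Xe (period 5, group 18) vs Rb (period 5, group 1): the stated order agrees with the simple trend.
The exception is (C): pairing an electron in O's 2p⁴ costs repulsion energy, so O ionizes more easily than half-filled N (2p³).

(C)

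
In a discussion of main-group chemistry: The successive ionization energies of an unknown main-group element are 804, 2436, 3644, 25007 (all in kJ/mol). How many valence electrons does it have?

3

Look for the largest jump between consecutive ionization energies: IE4/IE3 ≈ 6.9, far larger than any earlier ratio.
That jump marks the point where a core electron is being removed. So the atom has 3 valence electrons.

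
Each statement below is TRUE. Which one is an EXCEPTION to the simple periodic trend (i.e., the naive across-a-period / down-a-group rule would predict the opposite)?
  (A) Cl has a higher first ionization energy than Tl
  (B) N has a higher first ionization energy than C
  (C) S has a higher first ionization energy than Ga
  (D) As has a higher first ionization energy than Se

(D)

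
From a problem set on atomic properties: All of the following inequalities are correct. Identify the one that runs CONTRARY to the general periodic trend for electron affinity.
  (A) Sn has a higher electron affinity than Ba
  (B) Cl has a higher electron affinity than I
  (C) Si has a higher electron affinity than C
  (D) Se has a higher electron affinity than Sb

The general trend: electron affinity increases across a period and decreases down a group.
(A) Sn (period 5, group 14) vs Ba (period 6, group 2): the stated order agrees with the simple trend.
(B) Cl (period 3, group 17) vs I (period 5, group 17): the stated order agrees with the simple trend.
(C) Si (period 3, group 14) vs C (period 2, group 14): the stated order contradicts the simple trend.
(D) Se (period 4, group 16) vs Sb (period 5, group 15): the stated order agrees with the simple trend.
The exception is (C): Si's larger, more diffuse 3p orbitals accept an added electron slightly more readily than C's compact 2p.

(C)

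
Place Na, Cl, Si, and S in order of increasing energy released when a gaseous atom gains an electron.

Na < Si < S < Cl

Na is in period 3, group 1; Si is in period 3, group 14; S is in period 3, group 16; Cl is in period 3, group 17.
Electron affinity generally becomes more exothermic across a period toward the halogens and less exothermic down a group.
All lie in period 3, so electron affinity increases left to right.
So from lowest to highest: Na < Si < S < Cl.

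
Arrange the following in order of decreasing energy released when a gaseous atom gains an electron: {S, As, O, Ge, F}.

O is in period 2, group 16; F is in period 2, group 17; S is in period 3, group 16; Ge is in period 4, group 14; As is in period 4, group 15.
Atoms with high Z_eff and room in the valence shell (especially the halogens) have the most exothermic electron affinities.
Here both period and group differ, so the two effects have to be weighed against each other.
Ge > As: this pair runs against the simple trend — see the exception note.
O > Ge: relative to Ge, both the across-period and down-group shifts push O's electron affinity up.
S > O: this pair runs against the simple trend — see the exception note.
F > S: relative to S, both the across-period and down-group shifts push F's electron affinity up.
Note the exception: Ge has a higher electron affinity than As, contrary to the simple trend — adding an electron to As's half-filled 4p³ is unfavourable, so Ge (4p²) has the more exothermic EA.
Note the exception: S has a higher electron affinity than O, contrary to the simple trend — the compact 2p subshell of O repels the added electron more than S's larger 3p does.
Tabulated electron affinity (kJ/mol): O 141, F 328, S 200, Ge 119, As 78.
So from highest to lowest: F > S > O > Ge > As.

F > S > O > Ge > As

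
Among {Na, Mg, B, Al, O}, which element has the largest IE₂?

Na

Consider each +1 ion: Na⁺ is the bare [Ne] core; Mg⁺ still has 1 valence electron; B⁺ still has 2 valence electrons; Al⁺ still has 2 valence electrons; O⁺ still has 5 valence electrons.
Breaking into a closed-shell core is much more expensive than removing a leftover valence electron — Na has the largest IE_2 here.
Valence configurations: Mg⁺ [Ne]3s¹, B⁺ [He]2s², Al⁺ [Ne]3s², O⁺ [He]2s²2p³.
Tabulated IE_2 (kJ/mol): Na 4562, Mg 1451, B 2427, Al 1817, O 3388.
So the second ionization energies run Mg < Al < B < O < Na.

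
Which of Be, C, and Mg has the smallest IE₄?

Consider each +3 ion: Be³⁺ is already 1 electron into the core; C³⁺ still has 1 valence electron; Mg³⁺ is already 1 electron into the core.
Breaking into a closed-shell core is much more expensive than removing a leftover valence electron — Mg and Be have the largest IE_4 here.
The numbers (kJ/mol): Be 21007, C 6223, Mg 10543.
Hence IE_4: C < Mg < Be.

C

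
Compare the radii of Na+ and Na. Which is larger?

Na

Forming Na+ removes 1 electron from Na. Fewer electrons for the same nuclear charge means less shielding and a higher Z_eff on the remaining electrons, and for main-group metals the entire outer shell is lost.
A cation is smaller than its parent atom: Na+ < Na.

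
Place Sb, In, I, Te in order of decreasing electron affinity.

Atoms with high Z_eff and room in the valence shell (especially the halogens) have the most exothermic electron affinities.
All lie in period 5, so electron affinity increases left to right.
So from highest to lowest: I > Te > Sb > In.

I > Te > Sb > In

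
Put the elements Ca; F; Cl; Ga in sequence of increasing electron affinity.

Ca, Ga, F, Cl

F is in period 2, group 17; Cl is in period 3, group 17; Ca is in period 4, group 2; Ga is in period 4, group 13.
EA tends to increase across a period and decrease down a group, though the pattern is less regular than for IE or radius.
Here both period and group differ, so the two effects have to be weighed against each other.
Ga > Ca: both are in period 4; the period trend gives Ga the larger value.
F > Ga: relative to Ga, both the across-period and down-group shifts push F's electron affinity up.
Cl > F: this pair runs against the simple trend — see the exception note.
Note the exception: Cl has a higher electron affinity than F, contrary to the simple trend — F's small 2p subshell makes the incoming electron feel strong e⁻–e⁻ repulsion, so Cl actually releases more energy on gaining an electron.
Approximate values (kJ/mol): F 328, Cl 349, Ca 2, Ga 29.
So from lowest to highest: Ca < Ga < F < Cl.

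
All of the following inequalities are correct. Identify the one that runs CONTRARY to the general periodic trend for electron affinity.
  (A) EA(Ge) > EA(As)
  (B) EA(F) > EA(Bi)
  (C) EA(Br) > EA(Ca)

(A)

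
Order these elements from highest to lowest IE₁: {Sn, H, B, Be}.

H, Be, B, Sn

H is in period 1, group 1; Be is in period 2, group 2; B is in period 2, group 13; Sn is in period 5, group 14.
Removing the outermost electron gets harder across a period and easier down a group.
These span different periods and groups, so the two trends combine.
B > Sn: the two effects oppose for this pair; the down-group effect wins (801 vs 709 kJ/mol).
Be > B: this pair runs against the simple trend — see the exception note.
H > Be: period and group pull opposite ways; the down-group shift dominates (1312 vs 900 kJ/mol).
Note the exception: Be has a higher first ionization energy than B, contrary to the simple trend — removing B's lone 2p electron is easier than breaking Be's filled 2s².
For reference (kJ/mol): H 1312, Be 900, B 801, Sn 709.
So from highest to lowest: H > Be > B > Sn.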